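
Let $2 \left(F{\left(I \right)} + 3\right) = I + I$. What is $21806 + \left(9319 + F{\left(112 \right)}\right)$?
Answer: $31234$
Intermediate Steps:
$F{\left(I \right)} = -3 + I$ ($F{\left(I \right)} = -3 + \frac{I + I}{2} = -3 + \frac{2 I}{2} = -3 + I$)
$21806 + \left(9319 + F{\left(112 \right)}\right) = 21806 + \left(9319 + \left(-3 + 112\right)\right) = 21806 + \left(9319 + 109\right) = 21806 + 9428 = 31234$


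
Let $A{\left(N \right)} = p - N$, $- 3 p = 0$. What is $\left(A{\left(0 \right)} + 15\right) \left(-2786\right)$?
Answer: $-41790$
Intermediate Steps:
$p = 0$ ($p = \left(- \frac{1}{3}\right) 0 = 0$)
$A{\left(N \right)} = - N$ ($A{\left(N \right)} = 0 - N = - N$)
$\left(A{\left(0 \right)} + 15\right) \left(-2786\right) = \left(\left(-1\right) 0 + 15\right) \left(-2786\right) = \left(0 + 15\right) \left(-2786\right) = 15 \left(-2786\right) = -41790$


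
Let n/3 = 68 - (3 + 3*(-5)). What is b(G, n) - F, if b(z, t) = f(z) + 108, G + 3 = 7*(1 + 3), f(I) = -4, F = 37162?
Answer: -37058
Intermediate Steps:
G = 25 (G = -3 + 7*(1 + 3) = -3 + 7*4 = -3 + 28 = 25)
n = 240 (n = 3*(68 - (3 + 3*(-5))) = 3*(68 - (3 - 15)) = 3*(68 - 1*(-12)) = 3*(68 + 12) = 3*80 = 240)
b(z, t) = 104 (b(z, t) = -4 + 108 = 104)
b(G, n) - F = 104 - 1*37162 = 104 - 37162 = -37058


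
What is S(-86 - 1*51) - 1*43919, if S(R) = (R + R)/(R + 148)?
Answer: -483383/11 ≈ -43944.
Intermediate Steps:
S(R) = 2*R/(148 + R) (S(R) = (2*R)/(148 + R) = 2*R/(148 + R))
S(-86 - 1*51) - 1*43919 = 2*(-86 - 1*51)/(148 + (-86 - 1*51)) - 1*43919 = 2*(-86 - 51)/(148 + (-86 - 51)) - 43919 = 2*(-137)/(148 - 137) - 43919 = 2*(-137)/11 - 43919 = 2*(-137)*(1/11) - 43919 = -274/11 - 43919 = -483383/11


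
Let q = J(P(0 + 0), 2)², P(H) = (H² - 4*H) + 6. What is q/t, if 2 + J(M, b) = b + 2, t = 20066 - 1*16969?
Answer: 4/3097 ≈ 0.0012916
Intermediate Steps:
t = 3097 (t = 20066 - 16969 = 3097)
P(H) = 6 + H² - 4*H
J(M, b) = b (J(M, b) = -2 + (b + 2) = -2 + (2 + b) = b)
q = 4 (q = 2² = 4)
q/t = 4/3097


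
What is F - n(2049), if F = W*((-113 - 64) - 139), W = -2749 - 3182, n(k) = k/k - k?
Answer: 1876244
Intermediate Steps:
n(k) = 1 - k
W = -5931
F = 1874196 (F = -5931*((-113 - 64) - 139) = -5931*(-177 - 139) = -5931*(-316) = 1874196)
F - n(2049) = 1874196 - (1 - 1*2049) = 1874196 - (1 - 2049) = 1874196 - 1*(-2048) = 1874196 + 2048 = 1876244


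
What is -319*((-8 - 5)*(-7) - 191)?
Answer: 31900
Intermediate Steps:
-319*((-8 - 5)*(-7) - 191) = -319*(-13*(-7) - 191) = -319*(91 - 191) = -319*(-100) = 31900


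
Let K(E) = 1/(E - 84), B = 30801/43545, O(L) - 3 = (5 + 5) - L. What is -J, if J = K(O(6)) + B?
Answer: -776044/1117655 ≈ -0.69435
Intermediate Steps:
O(L) = 13 - L (O(L) = 3 + ((5 + 5) - L) = 3 + (10 - L) = 13 - L)
B = 10267/14515 (B = 30801*(1/43545) = 10267/14515 ≈ 0.70734)
K(E) = 1/(-84 + E)
J = 776044/1117655 (J = 1/(-84 + (13 - 1*6)) + 10267/14515 = 1/(-84 + (13 - 6)) + 10267/14515 = 1/(-84 + 7) + 10267/14515 = 1/(-77) + 10267/14515 = -1/77 + 10267/14515 = 776044/1117655 ≈ 0.69435)
-J = -1*776044/1117655 = -776044/1117655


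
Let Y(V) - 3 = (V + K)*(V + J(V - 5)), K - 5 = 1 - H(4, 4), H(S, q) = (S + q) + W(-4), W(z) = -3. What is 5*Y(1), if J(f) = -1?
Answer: 15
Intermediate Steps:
H(S, q) = -3 + S + q (H(S, q) = (S + q) - 3 = -3 + S + q)
K = 1 (K = 5 + (1 - (-3 + 4 + 4)) = 5 + (1 - 1*5) = 5 + (1 - 5) = 5 - 4 = 1)
Y(V) = 3 + (1 + V)*(-1 + V) (Y(V) = 3 + (V + 1)*(V - 1) = 3 + (1 + V)*(-1 + V))
5*Y(1) = 5*(2 + 1**2) = 5*(2 + 1) = 5*3 = 15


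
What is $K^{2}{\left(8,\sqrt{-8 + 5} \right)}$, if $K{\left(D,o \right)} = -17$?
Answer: $289$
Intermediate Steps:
$K^{2}{\left(8,\sqrt{-8 + 5} \right)} = \left(-17\right)^{2} = 289$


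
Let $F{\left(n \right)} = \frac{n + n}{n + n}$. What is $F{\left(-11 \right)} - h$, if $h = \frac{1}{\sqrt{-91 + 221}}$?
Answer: $1 - \frac{\sqrt{130}}{130} \approx 0.91229$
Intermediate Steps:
$F{\left(n \right)} = 1$ ($F{\left(n \right)} = \frac{2 n}{2 n} = 2 n \frac{1}{2 n} = 1$)
$h = \frac{\sqrt{130}}{130}$ ($h = \frac{1}{\sqrt{130}} = \frac{\sqrt{130}}{130} \approx 0.087706$)
$F{\left(-11 \right)} - h = 1 - \frac{\sqrt{130}}{130}$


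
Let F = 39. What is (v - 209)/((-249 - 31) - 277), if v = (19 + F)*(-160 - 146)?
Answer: 17957/557 ≈ 32.239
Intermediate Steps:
v = -17748 (v = (19 + 39)*(-160 - 146) = 58*(-306) = -17748)
(v - 209)/((-249 - 31) - 277) = (-17748 - 209)/((-249 - 31) - 277) = -17957/(-280 - 277) = -17957/(-557) = -17957*(-1/557) = 17957/557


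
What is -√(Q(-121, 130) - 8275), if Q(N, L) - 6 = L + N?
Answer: -2*I*√2065 ≈ -90.885*I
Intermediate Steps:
Q(N, L) = 6 + L + N (Q(N, L) = 6 + (L + N) = 6 + L + N)
-√(Q(-121, 130) - 8275) = -√((6 + 130 - 121) - 8275) = -√(15 - 8275) = -√(-8260) = -2*I*√2065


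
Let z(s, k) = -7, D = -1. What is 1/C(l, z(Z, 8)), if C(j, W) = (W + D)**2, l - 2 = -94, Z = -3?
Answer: 1/64 ≈ 0.015625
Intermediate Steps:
l = -92 (l = 2 - 94 = -92)
C(j, W) = (-1 + W)**2 (C(j, W) = (W - 1)**2 = (-1 + W)**2)
1/C(l, z(Z, 8)) = 1/((-1 - 7)**2) = 1/((-8)**2) = 1/64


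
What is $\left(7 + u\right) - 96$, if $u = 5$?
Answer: $-84$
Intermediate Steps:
$\left(7 + u\right) - 96 = \left(7 + 5\right) - 96 = 12 - 96 = -84$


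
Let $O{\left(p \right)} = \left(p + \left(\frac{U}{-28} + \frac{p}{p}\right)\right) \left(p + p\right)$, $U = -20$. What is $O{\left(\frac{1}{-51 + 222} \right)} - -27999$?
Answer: $\frac{5731035431}{204687} \approx 27999.0$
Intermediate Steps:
$O{\left(p \right)} = 2 p \left(\frac{12}{7} + p\right)$ ($O{\left(p \right)} = \left(p + \left(- \frac{20}{-28} + \frac{p}{p}\right)\right) \left(p + p\right) = \left(p + \left(\left(-20\right) \left(- \frac{1}{28}\right) + 1\right)\right) 2 p = \left(p + \left(\frac{5}{7} + 1\right)\right) 2 p = \left(p + \frac{12}{7}\right) 2 p = \left(\frac{12}{7} + p\right) 2 p = 2 p \left(\frac{12}{7} + p\right)$)
$O{\left(\frac{1}{-51 + 222} \right)} - -27999 = \frac{2 \left(12 + \frac{7}{-51 + 222}\right)}{7 \left(-51 + 222\right)} - -27999 = \frac{2 \left(12 + \frac{7}{171}\right)}{7 \cdot 171} + 27999 = \frac{2}{7} \cdot \frac{1}{171} \left(12 + 7 \cdot \frac{1}{171}\right) + 27999 = \frac{2}{7} \cdot \frac{1}{171} \left(12 + \frac{7}{171}\right) + 27999 = \frac{2}{7} \cdot \frac{1}{171} \cdot \frac{2059}{171} + 27999 = \frac{4118}{204687} + 27999 = \frac{5731035431}{204687}$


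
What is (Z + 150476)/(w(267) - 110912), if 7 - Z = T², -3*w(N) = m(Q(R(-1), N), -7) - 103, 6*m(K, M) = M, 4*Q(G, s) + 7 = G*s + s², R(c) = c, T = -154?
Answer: -2281806/1995791 ≈ -1.1433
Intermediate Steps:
Q(G, s) = -7/4 + s²/4 + G*s/4 (Q(G, s) = -7/4 + (G*s + s²)/4 = -7/4 + (s² + G*s)/4 = -7/4 + (s²/4 + G*s/4) = -7/4 + s²/4 + G*s/4)
m(K, M) = M/6
w(N) = 625/18 (w(N) = -((⅙)*(-7) - 103)/3 = -(-7/6 - 103)/3 = -⅓*(-625/6) = 625/18)
Z = -23709 (Z = 7 - 1*(-154)² = 7 - 1*23716 = 7 - 23716 = -23709)
(Z + 150476)/(w(267) - 110912) = (-23709 + 150476)/(625/18 - 110912) = 126767/(-1995791/18) = 126767*(-18/1995791) = -2281806/1995791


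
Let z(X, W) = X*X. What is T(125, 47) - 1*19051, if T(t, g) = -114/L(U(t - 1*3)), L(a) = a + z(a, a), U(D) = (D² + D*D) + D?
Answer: -8510481675802/446720995 ≈ -19051.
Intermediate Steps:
z(X, W) = X²
U(D) = D + 2*D² (U(D) = (D² + D²) + D = 2*D² + D = D + 2*D²)
L(a) = a + a²
T(t, g) = -114/((1 + (-5 + 2*t)*(-3 + t))*(-5 + 2*t)*(-3 + t)) (T(t, g) = -114*1/((1 + 2*(t - 1*3))*(1 + (t - 1*3)*(1 + 2*(t - 1*3)))*(t - 1*3)) = -114*1/((1 + 2*(t - 3))*(1 + (t - 3)*(1 + 2*(t - 3)))*(t - 3)) = -114*1/((1 + 2*(-3 + t))*(1 + (-3 + t)*(1 + 2*(-3 + t)))*(-3 + t)) = -114*1/((1 + (-3 + t)*(1 + (-6 + 2*t)))*(1 + (-6 + 2*t))*(-3 + t)) = -114*1/((1 + (-3 + t)*(-5 + 2*t))*(-5 + 2*t)*(-3 + t)) = -114*1/((1 + (-5 + 2*t)*(-3 + t))*(-5 + 2*t)*(-3 + t)) = -114/((1 + (-5 + 2*t)*(-3 + t))*(-5 + 2*t)*(-3 + t)))
T(125, 47) - 1*19051 = -114/((1 + (-5 + 2*125)*(-3 + 125))*(-5 + 2*125)*(-3 + 125)) - 1*19051 = -114/((1 + (-5 + 250)*122)*(-5 + 250)*122) - 19051 = -114*1/122/((1 + 245*122)*245) - 19051 = -114*1/245*1/122/(1 + 29890) - 19051 = -114*1/245*1/122/29891 - 19051 = -114*1/29891*1/245*1/122 - 19051 = -57/446720995 - 19051 = -8510481675802/446720995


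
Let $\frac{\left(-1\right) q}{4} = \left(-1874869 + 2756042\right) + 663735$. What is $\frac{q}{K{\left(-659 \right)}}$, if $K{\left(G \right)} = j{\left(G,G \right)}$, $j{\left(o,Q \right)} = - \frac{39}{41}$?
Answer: $\frac{253364912}{39} \approx 6.4965 \cdot 10^{6}$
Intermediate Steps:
$j{\left(o,Q \right)} = - \frac{39}{41}$ ($j{\left(o,Q \right)} = \left(-39\right) \frac{1}{41} = - \frac{39}{41}$)
$K{\left(G \right)} = - \frac{39}{41}$
$q = -6179632$ ($q = - 4 \left(\left(-1874869 + 2756042\right) + 663735\right) = - 4 \left(881173 + 663735\right) = \left(-4\right) 1544908 = -6179632$)
$\frac{q}{K{\left(-659 \right)}} = - \frac{6179632}{- \frac{39}{41}} = \left(-6179632\right) \left(- \frac{41}{39}\right) = \frac{253364912}{39}$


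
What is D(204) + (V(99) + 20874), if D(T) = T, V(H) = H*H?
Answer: 30879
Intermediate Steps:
V(H) = H²
D(204) + (V(99) + 20874) = 204 + (99² + 20874) = 204 + (9801 + 20874) = 204 + 30675 = 30879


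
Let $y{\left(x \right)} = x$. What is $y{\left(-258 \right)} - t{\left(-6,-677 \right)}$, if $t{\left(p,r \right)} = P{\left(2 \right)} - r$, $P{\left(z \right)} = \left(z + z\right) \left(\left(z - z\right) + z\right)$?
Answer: $-943$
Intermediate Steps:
$P{\left(z \right)} = 2 z^{2}$ ($P{\left(z \right)} = 2 z \left(0 + z\right) = 2 z z = 2 z^{2}$)
$t{\left(p,r \right)} = 8 - r$ ($t{\left(p,r \right)} = 2 \cdot 2^{2} - r = 2 \cdot 4 - r = 8 - r$)
$y{\left(-258 \right)} - t{\left(-6,-677 \right)} = -258 - \left(8 - -677\right) = -258 - \left(8 + 677\right) = -258 - 685 = -943$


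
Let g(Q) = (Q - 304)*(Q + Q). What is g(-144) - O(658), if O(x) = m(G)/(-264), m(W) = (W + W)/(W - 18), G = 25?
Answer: 119218201/924 ≈ 1.2902e+5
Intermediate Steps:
m(W) = 2*W/(-18 + W) (m(W) = (2*W)/(-18 + W) = 2*W/(-18 + W))
O(x) = -25/924 (O(x) = (2*25/(-18 + 25))/(-264) = (2*25/7)*(-1/264) = (2*25*(⅐))*(-1/264) = (50/7)*(-1/264) = -25/924)
g(Q) = 2*Q*(-304 + Q) (g(Q) = (-304 + Q)*(2*Q) = 2*Q*(-304 + Q))
g(-144) - O(658) = 2*(-144)*(-304 - 144) - 1*(-25/924) = 2*(-144)*(-448) + 25/924 = 129024 + 25/924 = 119218201/924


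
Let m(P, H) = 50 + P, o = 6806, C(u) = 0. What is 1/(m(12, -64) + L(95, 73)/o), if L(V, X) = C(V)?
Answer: 1/62 ≈ 0.016129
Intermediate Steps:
L(V, X) = 0
1/(m(12, -64) + L(95, 73)/o) = 1/((50 + 12) + 0/6806) = 1/(62 + 0*(1/6806)) = 1/(62 + 0) = 1/62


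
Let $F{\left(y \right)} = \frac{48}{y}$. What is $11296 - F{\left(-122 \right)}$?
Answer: $\frac{689080}{61} \approx 11296.0$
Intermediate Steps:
$11296 - F{\left(-122 \right)} = 11296 - \frac{48}{-122} = 11296 - 48 \left(- \frac{1}{122}\right) = 11296 - - \frac{24}{61} = 11296 + \frac{24}{61} = \frac{689080}{61}$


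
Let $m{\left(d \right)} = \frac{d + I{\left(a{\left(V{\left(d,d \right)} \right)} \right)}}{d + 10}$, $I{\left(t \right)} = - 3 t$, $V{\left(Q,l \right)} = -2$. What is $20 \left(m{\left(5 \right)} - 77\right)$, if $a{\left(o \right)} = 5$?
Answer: $- \frac{4660}{3} \approx -1553.3$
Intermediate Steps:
$m{\left(d \right)} = \frac{-15 + d}{10 + d}$ ($m{\left(d \right)} = \frac{d - 15}{d + 10} = \frac{d - 15}{10 + d} = \frac{-15 + d}{10 + d}$)
$20 \left(m{\left(5 \right)} - 77\right) = 20 \left(\frac{-15 + 5}{10 + 5} - 77\right) = 20 \left(\frac{1}{15} \left(-10\right) - 77\right) = 20 \left(- \frac{2}{3} - 77\right) = 20 \left(- \frac{233}{3}\right) = - \frac{4660}{3}$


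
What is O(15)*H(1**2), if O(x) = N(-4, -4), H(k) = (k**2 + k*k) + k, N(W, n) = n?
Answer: -12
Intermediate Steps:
H(k) = k + 2*k**2 (H(k) = (k**2 + k**2) + k = 2*k**2 + k = k + 2*k**2)
O(x) = -4
O(15)*H(1**2) = -4*1**2*(1 + 2*1**2) = -4*(1 + 2*1) = -4*(1 + 2) = -4*3 = -12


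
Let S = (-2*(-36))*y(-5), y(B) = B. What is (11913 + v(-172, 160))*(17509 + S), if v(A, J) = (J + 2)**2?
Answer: 654354393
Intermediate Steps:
v(A, J) = (2 + J)**2
S = -360 (S = -2*(-36)*(-5) = 72*(-5) = -360)
(11913 + v(-172, 160))*(17509 + S) = (11913 + (2 + 160)**2)*(17509 - 360) = (11913 + 162**2)*17149 = (11913 + 26244)*17149 = 38157*17149 = 654354393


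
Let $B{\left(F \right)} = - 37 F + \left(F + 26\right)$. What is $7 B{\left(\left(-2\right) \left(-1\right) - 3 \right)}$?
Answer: $434$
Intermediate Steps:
$B{\left(F \right)} = 26 - 36 F$ ($B{\left(F \right)} = - 37 F + \left(26 + F\right) = 26 - 36 F$)
$7 B{\left(\left(-2\right) \left(-1\right) - 3 \right)} = 7 \left(26 - 36 \left(\left(-2\right) \left(-1\right) - 3\right)\right) = 7 \left(26 - 36 \left(2 - 3\right)\right) = 7 \left(26 - -36\right) = 7 \left(26 + 36\right) = 7 \cdot 62 = 434$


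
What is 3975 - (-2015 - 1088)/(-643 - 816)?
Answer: 5796422/1459 ≈ 3972.9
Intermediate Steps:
3975 - (-2015 - 1088)/(-643 - 816) = 3975 - (-3103)/(-1459) = 3975 - (-3103)*(-1)/1459 = 3975 - 1*3103/1459 = 3975 - 3103/1459 = 5796422/1459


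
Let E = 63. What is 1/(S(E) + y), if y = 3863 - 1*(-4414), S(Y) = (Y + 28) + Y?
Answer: 1/8431 ≈ 0.00011861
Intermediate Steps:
S(Y) = 28 + 2*Y (S(Y) = (28 + Y) + Y = 28 + 2*Y)
y = 8277 (y = 3863 + 4414 = 8277)
1/(S(E) + y) = 1/((28 + 2*63) + 8277) = 1/((28 + 126) + 8277) = 1/(154 + 8277) = 1/8431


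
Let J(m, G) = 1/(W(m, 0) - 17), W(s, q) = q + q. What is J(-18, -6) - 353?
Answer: -6002/17 ≈ -353.06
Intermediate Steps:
W(s, q) = 2*q
J(m, G) = -1/17 (J(m, G) = 1/(2*0 - 17) = 1/(0 - 17) = 1/(-17) = -1/17)
J(-18, -6) - 353 = -1/17 - 353 = -6002/17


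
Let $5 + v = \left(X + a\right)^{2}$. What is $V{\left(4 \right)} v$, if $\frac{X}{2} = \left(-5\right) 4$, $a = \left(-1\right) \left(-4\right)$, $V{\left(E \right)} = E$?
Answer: $5164$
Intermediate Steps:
$a = 4$
$X = -40$ ($X = 2 \left(\left(-5\right) 4\right) = 2 \left(-20\right) = -40$)
$v = 1291$ ($v = -5 + \left(-40 + 4\right)^{2} = -5 + \left(-36\right)^{2} = -5 + 1296 = 1291$)
$V{\left(4 \right)} v = 4 \cdot 1291 = 5164$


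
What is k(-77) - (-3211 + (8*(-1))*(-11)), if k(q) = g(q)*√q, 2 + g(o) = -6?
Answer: 3123 - 8*I*√77 ≈ 3123.0 - 70.2*I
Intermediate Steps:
g(o) = -8 (g(o) = -2 - 6 = -8)
k(q) = -8*√q
k(-77) - (-3211 + (8*(-1))*(-11)) = -8*I*√77 - (-3211 + (8*(-1))*(-11)) = -8*I*√77 - (-3211 - 8*(-11)) = -8*I*√77 - (-3211 + 88) = -8*I*√77 - 1*(-3123) = -8*I*√77 + 3123 = 3123 - 8*I*√77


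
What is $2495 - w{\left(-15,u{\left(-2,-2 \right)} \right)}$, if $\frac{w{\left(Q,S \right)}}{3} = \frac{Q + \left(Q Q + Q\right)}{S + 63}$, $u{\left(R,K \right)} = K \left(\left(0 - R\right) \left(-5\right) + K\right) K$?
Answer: $2456$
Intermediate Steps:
$u{\left(R,K \right)} = K^{2} \left(K + 5 R\right)$ ($u{\left(R,K \right)} = K \left(- R \left(-5\right) + K\right) K = K \left(5 R + K\right) K = K \left(K + 5 R\right) K = K^{2} \left(K + 5 R\right)$)
$w{\left(Q,S \right)} = \frac{3 \left(Q^{2} + 2 Q\right)}{63 + S}$ ($w{\left(Q,S \right)} = 3 \frac{Q + \left(Q Q + Q\right)}{S + 63} = 3 \frac{Q + \left(Q^{2} + Q\right)}{63 + S} = 3 \frac{Q + \left(Q + Q^{2}\right)}{63 + S} = 3 \frac{Q^{2} + 2 Q}{63 + S} = \frac{3 \left(Q^{2} + 2 Q\right)}{63 + S}$)
$2495 - w{\left(-15,u{\left(-2,-2 \right)} \right)} = 2495 - 3 \left(-15\right) \frac{1}{63 + \left(-2\right)^{2} \left(-2 + 5 \left(-2\right)\right)} \left(2 - 15\right) = 2495 - 3 \left(-15\right) \frac{1}{63 + 4 \left(-2 - 10\right)} \left(-13\right) = 2495 - 3 \left(-15\right) \frac{1}{63 + 4 \left(-12\right)} \left(-13\right) = 2495 - 3 \left(-15\right) \frac{1}{63 - 48} \left(-13\right) = 2495 - 3 \left(-15\right) \frac{1}{15} \left(-13\right) = 2495 - 39 = 2456$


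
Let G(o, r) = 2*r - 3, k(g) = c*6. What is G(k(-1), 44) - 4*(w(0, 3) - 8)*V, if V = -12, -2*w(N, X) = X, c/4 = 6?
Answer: -371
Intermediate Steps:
c = 24 (c = 4*6 = 24)
k(g) = 144 (k(g) = 24*6 = 144)
G(o, r) = -3 + 2*r
w(N, X) = -X/2
G(k(-1), 44) - 4*(w(0, 3) - 8)*V = (-3 + 2*44) - 4*(-1/2*3 - 8)*(-12) = (-3 + 88) - 4*(-3/2 - 8)*(-12) = 85 - 4*(-19/2)*(-12) = 85 - (-38)*(-12) = 85 - 1*456 = 85 - 456 = -371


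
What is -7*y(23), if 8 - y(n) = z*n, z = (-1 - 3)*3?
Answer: -1988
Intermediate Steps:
z = -12 (z = -4*3 = -12)
y(n) = 8 + 12*n (y(n) = 8 - (-12)*n = 8 + 12*n)
-7*y(23) = -7*(8 + 12*23) = -7*(8 + 276) = -7*284 = -1988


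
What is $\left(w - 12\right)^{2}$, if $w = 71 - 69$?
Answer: $100$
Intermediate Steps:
$w = 2$
$\left(w - 12\right)^{2} = \left(2 - 12\right)^{2} = \left(-10\right)^{2} = 100$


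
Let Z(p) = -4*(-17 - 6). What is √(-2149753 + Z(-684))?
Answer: I*√2149661 ≈ 1466.2*I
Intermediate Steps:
Z(p) = 92 (Z(p) = -4*(-23) = 92)
√(-2149753 + Z(-684)) = √(-2149753 + 92) = √(-2149661) = I*√2149661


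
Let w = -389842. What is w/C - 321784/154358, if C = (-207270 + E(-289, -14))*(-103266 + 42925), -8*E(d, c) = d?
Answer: -16095489276543556/7720801468174969 ≈ -2.0847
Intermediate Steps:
E(d, c) = -d/8
C = 100037594011/8 (C = (-207270 - ⅛*(-289))*(-103266 + 42925) = (-207270 + 289/8)*(-60341) = -1657871/8*(-60341) = 100037594011/8 ≈ 1.2505e+10)
w/C - 321784/154358 = -389842/100037594011/8 - 321784/154358 = -389842*8/100037594011 - 321784*1/154358 = -3118736/100037594011 - 160892/77179 = -16095489276543556/7720801468174969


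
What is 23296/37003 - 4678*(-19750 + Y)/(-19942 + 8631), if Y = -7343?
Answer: -4689535720106/418540933 ≈ -11204.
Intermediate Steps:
23296/37003 - 4678*(-19750 + Y)/(-19942 + 8631) = 23296/37003 - 4678*(-19750 - 7343)/(-19942 + 8631) = 23296*(1/37003) - 4678/((-11311/(-27093))) = 23296/37003 - 4678/((-11311*(-1/27093))) = 23296/37003 - 4678/11311/27093 = 23296/37003 - 4678*27093/11311 = 23296/37003 - 126741054/11311 = -4689535720106/418540933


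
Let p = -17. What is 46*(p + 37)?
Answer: 920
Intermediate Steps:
46*(p + 37) = 46*(-17 + 37) = 46*20 = 920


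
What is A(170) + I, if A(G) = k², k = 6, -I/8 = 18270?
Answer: -146124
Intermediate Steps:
I = -146160 (I = -8*18270 = -146160)
A(G) = 36 (A(G) = 6² = 36)
A(170) + I = 36 - 146160 = -146124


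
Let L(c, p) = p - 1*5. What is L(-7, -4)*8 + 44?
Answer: -28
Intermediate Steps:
L(c, p) = -5 + p (L(c, p) = p - 5 = -5 + p)
L(-7, -4)*8 + 44 = (-5 - 4)*8 + 44 = -9*8 + 44 = -72 + 44 = -28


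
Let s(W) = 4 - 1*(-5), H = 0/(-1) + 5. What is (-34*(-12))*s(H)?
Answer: 3672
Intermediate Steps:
H = 5 (H = 0*(-1) + 5 = 0 + 5 = 5)
s(W) = 9 (s(W) = 4 + 5 = 9)
(-34*(-12))*s(H) = -34*(-12)*9 = 408*9 = 3672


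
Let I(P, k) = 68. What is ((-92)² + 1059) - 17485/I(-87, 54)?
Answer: 630079/68 ≈ 9265.9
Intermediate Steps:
((-92)² + 1059) - 17485/I(-87, 54) = ((-92)² + 1059) - 17485/68 = (8464 + 1059) - 17485*1/68 = 9523 - 17485/68 = 630079/68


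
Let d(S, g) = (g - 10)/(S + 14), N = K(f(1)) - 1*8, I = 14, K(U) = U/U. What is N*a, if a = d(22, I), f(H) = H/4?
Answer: -7/9 ≈ -0.77778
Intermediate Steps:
f(H) = H/4 (f(H) = H*(1/4) = H/4)
K(U) = 1
N = -7 (N = 1 - 1*8 = 1 - 8 = -7)
d(S, g) = (-10 + g)/(14 + S)
a = 1/9 (a = (-10 + 14)/(14 + 22) = 4/36 = (1/36)*4 = 1/9 ≈ 0.11111)
N*a = -7*1/9 = -7/9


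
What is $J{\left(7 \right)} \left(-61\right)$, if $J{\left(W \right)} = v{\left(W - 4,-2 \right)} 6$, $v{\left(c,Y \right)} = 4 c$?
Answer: $-4392$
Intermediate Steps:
$J{\left(W \right)} = -96 + 24 W$ ($J{\left(W \right)} = 4 \left(W - 4\right) 6 = 4 \left(-4 + W\right) 6 = \left(-16 + 4 W\right) 6 = -96 + 24 W$)
$J{\left(7 \right)} \left(-61\right) = \left(-96 + 24 \cdot 7\right) \left(-61\right) = \left(-96 + 168\right) \left(-61\right) = 72 \left(-61\right) = -4392$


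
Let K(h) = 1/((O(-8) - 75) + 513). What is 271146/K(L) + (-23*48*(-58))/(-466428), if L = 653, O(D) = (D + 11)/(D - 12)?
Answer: 46145772753949/388690 ≈ 1.1872e+8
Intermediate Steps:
O(D) = (11 + D)/(-12 + D)
K(h) = 20/8757 (K(h) = 1/(((11 - 8)/(-12 - 8) - 75) + 513) = 1/((3/(-20) - 75) + 513) = 1/((-1/20*3 - 75) + 513) = 1/((-3/20 - 75) + 513) = 1/(-1503/20 + 513) = 1/(8757/20) = 20/8757)
271146/K(L) + (-23*48*(-58))/(-466428) = 271146/(20/8757) + (-23*48*(-58))/(-466428) = 271146*(8757/20) - 1104*(-58)*(-1/466428) = 1187212761/10 + 64032*(-1/466428) = 1187212761/10 - 5336/38869 = 46145772753949/388690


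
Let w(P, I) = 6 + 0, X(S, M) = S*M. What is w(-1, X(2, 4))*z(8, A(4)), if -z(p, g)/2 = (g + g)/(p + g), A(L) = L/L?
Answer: -8/3 ≈ -2.6667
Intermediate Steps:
X(S, M) = M*S
A(L) = 1
z(p, g) = -4*g/(g + p) (z(p, g) = -2*(g + g)/(p + g) = -2*2*g/(g + p) = -4*g/(g + p))
w(P, I) = 6
w(-1, X(2, 4))*z(8, A(4)) = 6*(-4*1/(1 + 8)) = 6*(-4*1/9) = 6*(-4*1*⅑) = 6*(-4/9) = -8/3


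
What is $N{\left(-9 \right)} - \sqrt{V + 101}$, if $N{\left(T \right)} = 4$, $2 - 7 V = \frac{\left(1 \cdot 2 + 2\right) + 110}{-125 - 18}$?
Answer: $4 - \frac{\sqrt{101602501}}{1001} \approx -6.0697$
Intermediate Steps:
$V = \frac{400}{1001}$ ($V = \frac{2}{7} - \frac{\left(\left(1 \cdot 2 + 2\right) + 110\right) \frac{1}{-125 - 18}}{7} = \frac{2}{7} - \frac{\left(\left(2 + 2\right) + 110\right) \frac{1}{-143}}{7} = \frac{2}{7} - \frac{\left(4 + 110\right) \left(- \frac{1}{143}\right)}{7} = \frac{2}{7} - \frac{114 \left(- \frac{1}{143}\right)}{7} = \frac{2}{7} - - \frac{114}{1001} = \frac{2}{7} + \frac{114}{1001} = \frac{400}{1001} \approx 0.3996$)
$N{\left(-9 \right)} - \sqrt{V + 101} = 4 - \sqrt{\frac{400}{1001} + 101} = 4 - \sqrt{\frac{101501}{1001}} = 4 - \frac{\sqrt{101602501}}{1001}$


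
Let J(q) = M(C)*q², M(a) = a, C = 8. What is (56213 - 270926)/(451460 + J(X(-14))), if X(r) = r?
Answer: -214713/453028 ≈ -0.47395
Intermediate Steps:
J(q) = 8*q²
(56213 - 270926)/(451460 + J(X(-14))) = (56213 - 270926)/(451460 + 8*(-14)²) = -214713/(451460 + 8*196) = -214713/(451460 + 1568) = -214713/453028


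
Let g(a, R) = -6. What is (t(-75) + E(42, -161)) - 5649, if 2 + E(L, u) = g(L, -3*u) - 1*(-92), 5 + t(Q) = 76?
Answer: -5494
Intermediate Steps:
t(Q) = 71 (t(Q) = -5 + 76 = 71)
E(L, u) = 84 (E(L, u) = -2 + (-6 - 1*(-92)) = -2 + (-6 + 92) = -2 + 86 = 84)
(t(-75) + E(42, -161)) - 5649 = (71 + 84) - 5649 = 155 - 5649 = -5494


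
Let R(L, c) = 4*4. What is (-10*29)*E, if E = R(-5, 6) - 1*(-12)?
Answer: -8120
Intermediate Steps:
R(L, c) = 16
E = 28 (E = 16 - 1*(-12) = 16 + 12 = 28)
(-10*29)*E = -10*29*28 = -290*28 = -8120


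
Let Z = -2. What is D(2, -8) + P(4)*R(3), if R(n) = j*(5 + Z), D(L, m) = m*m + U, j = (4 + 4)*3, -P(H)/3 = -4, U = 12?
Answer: 940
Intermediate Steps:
P(H) = 12 (P(H) = -3*(-4) = 12)
j = 24 (j = 8*3 = 24)
D(L, m) = 12 + m² (D(L, m) = m*m + 12 = m² + 12 = 12 + m²)
R(n) = 72 (R(n) = 24*(5 - 2) = 24*3 = 72)
D(2, -8) + P(4)*R(3) = (12 + (-8)²) + 12*72 = (12 + 64) + 864 = 76 + 864 = 940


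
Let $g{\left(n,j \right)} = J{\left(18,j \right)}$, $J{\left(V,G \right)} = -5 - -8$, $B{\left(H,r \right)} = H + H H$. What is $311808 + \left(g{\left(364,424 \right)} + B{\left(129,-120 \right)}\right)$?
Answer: $328581$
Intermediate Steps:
$B{\left(H,r \right)} = H + H^{2}$
$J{\left(V,G \right)} = 3$ ($J{\left(V,G \right)} = -5 + 8 = 3$)
$g{\left(n,j \right)} = 3$
$311808 + \left(g{\left(364,424 \right)} + B{\left(129,-120 \right)}\right) = 311808 + \left(3 + 129 \left(1 + 129\right)\right) = 311808 + \left(3 + 129 \cdot 130\right) = 311808 + \left(3 + 16770\right) = 311808 + 16773 = 328581$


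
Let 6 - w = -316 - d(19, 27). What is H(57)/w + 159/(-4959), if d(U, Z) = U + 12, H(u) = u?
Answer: 75512/583509 ≈ 0.12941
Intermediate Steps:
d(U, Z) = 12 + U
w = 353 (w = 6 - (-316 - (12 + 19)) = 6 - (-316 - 1*31) = 6 - (-316 - 31) = 6 - 1*(-347) = 6 + 347 = 353)
H(57)/w + 159/(-4959) = 57/353 + 159/(-4959) = 57*(1/353) + 159*(-1/4959) = 57/353 - 53/1653 = 75512/583509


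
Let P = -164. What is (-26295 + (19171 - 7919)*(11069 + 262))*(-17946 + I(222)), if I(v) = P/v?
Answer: -84643896811432/37 ≈ -2.2877e+12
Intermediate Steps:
I(v) = -164/v
(-26295 + (19171 - 7919)*(11069 + 262))*(-17946 + I(222)) = (-26295 + (19171 - 7919)*(11069 + 262))*(-17946 - 164/222) = (-26295 + 11252*11331)*(-17946 - 164*1/222) = (-26295 + 127496412)*(-17946 - 82/111) = 127470117*(-1992088/111) = -84643896811432/37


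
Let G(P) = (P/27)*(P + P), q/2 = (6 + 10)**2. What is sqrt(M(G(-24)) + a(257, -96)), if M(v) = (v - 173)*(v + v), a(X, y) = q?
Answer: 16*I*sqrt(373)/3 ≈ 103.0*I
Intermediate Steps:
q = 512 (q = 2*(6 + 10)**2 = 2*16**2 = 2*256 = 512)
G(P) = 2*P**2/27 (G(P) = (P*(1/27))*(2*P) = (P/27)*(2*P) = 2*P**2/27)
a(X, y) = 512
M(v) = 2*v*(-173 + v) (M(v) = (-173 + v)*(2*v) = 2*v*(-173 + v))
sqrt(M(G(-24)) + a(257, -96)) = sqrt(2*((2/27)*(-24)**2)*(-173 + (2/27)*(-24)**2) + 512) = sqrt(2*((2/27)*576)*(-173 + (2/27)*576) + 512) = sqrt(2*(128/3)*(-173 + 128/3) + 512) = sqrt(2*(128/3)*(-391/3) + 512) = sqrt(-100096/9 + 512) = sqrt(-95488/9) = 16*I*sqrt(373)/3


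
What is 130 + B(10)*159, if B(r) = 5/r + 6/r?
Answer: 3049/10 ≈ 304.90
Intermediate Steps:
B(r) = 11/r
130 + B(10)*159 = 130 + (11/10)*159 = 130 + 1749/10 = 3049/10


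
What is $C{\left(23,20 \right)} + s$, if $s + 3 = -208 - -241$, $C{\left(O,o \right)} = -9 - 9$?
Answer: $12$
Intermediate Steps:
$C{\left(O,o \right)} = -18$ ($C{\left(O,o \right)} = -9 - 9 = -18$)
$s = 30$ ($s = -3 - -33 = -3 + \left(-208 + 241\right) = -3 + 33 = 30$)
$C{\left(23,20 \right)} + s = -18 + 30 = 12$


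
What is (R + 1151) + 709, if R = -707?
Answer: 1153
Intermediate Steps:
(R + 1151) + 709 = (-707 + 1151) + 709 = 444 + 709 = 1153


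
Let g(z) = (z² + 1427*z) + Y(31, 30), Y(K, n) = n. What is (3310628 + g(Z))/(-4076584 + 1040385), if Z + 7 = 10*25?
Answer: -3716468/3036199 ≈ -1.2241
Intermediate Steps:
Z = 243 (Z = -7 + 10*25 = -7 + 250 = 243)
g(z) = 30 + z² + 1427*z (g(z) = (z² + 1427*z) + 30 = 30 + z² + 1427*z)
(3310628 + g(Z))/(-4076584 + 1040385) = (3310628 + (30 + 243² + 1427*243))/(-4076584 + 1040385) = (3310628 + (30 + 59049 + 346761))/(-3036199) = (3310628 + 405840)*(-1/3036199) = 3716468*(-1/3036199) = -3716468/3036199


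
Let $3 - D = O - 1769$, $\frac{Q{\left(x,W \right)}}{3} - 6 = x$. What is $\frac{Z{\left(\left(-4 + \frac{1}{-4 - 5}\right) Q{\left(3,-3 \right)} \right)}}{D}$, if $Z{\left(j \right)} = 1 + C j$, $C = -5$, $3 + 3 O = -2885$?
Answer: $\frac{417}{2051} \approx 0.20332$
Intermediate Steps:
$O = - \frac{2888}{3}$ ($O = -1 + \frac{1}{3} \left(-2885\right) = -1 - \frac{2885}{3} = - \frac{2888}{3} \approx -962.67$)
$Q{\left(x,W \right)} = 18 + 3 x$
$D = \frac{8204}{3}$ ($D = 3 - \left(- \frac{2888}{3} - 1769\right) = 3 - - \frac{8195}{3} = 3 + \frac{8195}{3} = \frac{8204}{3} \approx 2734.7$)
$Z{\left(j \right)} = 1 - 5 j$
$\frac{Z{\left(\left(-4 + \frac{1}{-4 - 5}\right) Q{\left(3,-3 \right)} \right)}}{D} = \frac{1 - 5 \left(-4 + \frac{1}{-4 - 5}\right) \left(18 + 3 \cdot 3\right)}{\frac{8204}{3}} = \left(1 - 5 \left(-4 + \frac{1}{-9}\right) \left(18 + 9\right)\right) \frac{3}{8204} = \left(1 - 5 \left(-4 - \frac{1}{9}\right) 27\right) \frac{3}{8204} = \left(1 - 5 \left(\left(- \frac{37}{9}\right) 27\right)\right) \frac{3}{8204} = \left(1 - -555\right) \frac{3}{8204} = \left(1 + 555\right) \frac{3}{8204} = 556 \cdot \frac{3}{8204} = \frac{417}{2051}$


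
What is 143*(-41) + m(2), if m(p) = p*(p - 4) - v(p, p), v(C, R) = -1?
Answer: -5866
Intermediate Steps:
m(p) = 1 + p*(-4 + p) (m(p) = p*(p - 4) - 1*(-1) = p*(-4 + p) + 1 = 1 + p*(-4 + p))
143*(-41) + m(2) = 143*(-41) + (1 + 2² - 4*2) = -5863 + (1 + 4 - 8) = -5863 - 3 = -5866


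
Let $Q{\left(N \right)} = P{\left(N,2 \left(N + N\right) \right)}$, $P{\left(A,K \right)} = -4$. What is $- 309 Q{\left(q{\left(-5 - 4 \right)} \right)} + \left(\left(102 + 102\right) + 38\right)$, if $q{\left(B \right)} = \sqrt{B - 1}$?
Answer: $1478$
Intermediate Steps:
$q{\left(B \right)} = \sqrt{-1 + B}$
$Q{\left(N \right)} = -4$
$- 309 Q{\left(q{\left(-5 - 4 \right)} \right)} + \left(\left(102 + 102\right) + 38\right) = \left(-309\right) \left(-4\right) + \left(\left(102 + 102\right) + 38\right) = 1236 + \left(204 + 38\right) = 1236 + 242 = 1478$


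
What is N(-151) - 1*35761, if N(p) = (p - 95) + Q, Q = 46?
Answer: -35961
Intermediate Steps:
N(p) = -49 + p (N(p) = (p - 95) + 46 = (-95 + p) + 46 = -49 + p)
N(-151) - 1*35761 = (-49 - 151) - 1*35761 = -200 - 35761 = -35961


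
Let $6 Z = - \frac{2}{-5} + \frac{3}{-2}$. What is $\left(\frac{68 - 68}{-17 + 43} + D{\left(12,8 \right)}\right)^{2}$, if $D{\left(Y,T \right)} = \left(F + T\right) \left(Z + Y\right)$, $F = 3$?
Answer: $\frac{60824401}{3600} \approx 16896.0$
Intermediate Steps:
$Z = - \frac{11}{60}$ ($Z = \frac{- \frac{2}{-5} + \frac{3}{-2}}{6} = \frac{\left(-2\right) \left(- \frac{1}{5}\right) + 3 \left(- \frac{1}{2}\right)}{6} = \frac{\frac{2}{5} - \frac{3}{2}}{6} = \frac{1}{6} \left(- \frac{11}{10}\right) = - \frac{11}{60} \approx -0.18333$)
$D{\left(Y,T \right)} = \left(3 + T\right) \left(- \frac{11}{60} + Y\right)$
$\left(\frac{68 - 68}{-17 + 43} + D{\left(12,8 \right)}\right)^{2} = \left(\frac{68 - 68}{-17 + 43} + \left(- \frac{11}{20} + 3 \cdot 12 - \frac{22}{15} + 8 \cdot 12\right)\right)^{2} = \left(\frac{0}{26} + \left(- \frac{11}{20} + 36 - \frac{22}{15} + 96\right)\right)^{2} = \left(0 \cdot \frac{1}{26} + \frac{7799}{60}\right)^{2} = \left(0 + \frac{7799}{60}\right)^{2} = \left(\frac{7799}{60}\right)^{2} = \frac{60824401}{3600}$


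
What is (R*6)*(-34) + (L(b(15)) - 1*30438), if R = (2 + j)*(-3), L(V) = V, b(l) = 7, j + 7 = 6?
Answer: -29819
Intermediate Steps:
j = -1 (j = -7 + 6 = -1)
R = -3 (R = (2 - 1)*(-3) = 1*(-3) = -3)
(R*6)*(-34) + (L(b(15)) - 1*30438) = -3*6*(-34) + (7 - 1*30438) = -18*(-34) + (7 - 30438) = 612 - 30431 = -29819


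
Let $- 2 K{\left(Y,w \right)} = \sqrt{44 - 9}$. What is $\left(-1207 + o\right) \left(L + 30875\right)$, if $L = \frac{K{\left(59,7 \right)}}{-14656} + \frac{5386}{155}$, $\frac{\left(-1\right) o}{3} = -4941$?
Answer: $\frac{65234405776}{155} + \frac{851 \sqrt{35}}{1832} \approx 4.2087 \cdot 10^{8}$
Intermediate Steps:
$o = 14823$ ($o = \left(-3\right) \left(-4941\right) = 14823$)
$K{\left(Y,w \right)} = - \frac{\sqrt{35}}{2}$ ($K{\left(Y,w \right)} = - \frac{\sqrt{44 - 9}}{2} = - \frac{\sqrt{35}}{2}$)
$L = \frac{5386}{155} + \frac{\sqrt{35}}{29312}$ ($L = \frac{\left(- \frac{1}{2}\right) \sqrt{35}}{-14656} + \frac{5386}{155} = - \frac{\sqrt{35}}{2} \left(- \frac{1}{14656}\right) + 5386 \cdot \frac{1}{155} = \frac{\sqrt{35}}{29312} + \frac{5386}{155} = \frac{5386}{155} + \frac{\sqrt{35}}{29312} \approx 34.749$)
$\left(-1207 + o\right) \left(L + 30875\right) = \left(-1207 + 14823\right) \left(\left(\frac{5386}{155} + \frac{\sqrt{35}}{29312}\right) + 30875\right) = 13616 \left(\frac{4791011}{155} + \frac{\sqrt{35}}{29312}\right) = \frac{65234405776}{155} + \frac{851 \sqrt{35}}{1832}$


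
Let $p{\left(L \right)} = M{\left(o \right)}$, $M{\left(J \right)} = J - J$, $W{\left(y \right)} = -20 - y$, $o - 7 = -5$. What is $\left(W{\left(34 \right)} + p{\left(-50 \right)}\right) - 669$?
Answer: $-723$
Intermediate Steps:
$o = 2$ ($o = 7 - 5 = 2$)
$M{\left(J \right)} = 0$
$p{\left(L \right)} = 0$
$\left(W{\left(34 \right)} + p{\left(-50 \right)}\right) - 669 = \left(\left(-20 - 34\right) + 0\right) - 669 = \left(-54 + 0\right) - 669 = -54 - 669 = -723$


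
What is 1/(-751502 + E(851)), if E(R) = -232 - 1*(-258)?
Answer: -1/751476 ≈ -1.3307e-6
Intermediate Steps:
E(R) = 26 (E(R) = -232 + 258 = 26)
1/(-751502 + E(851)) = 1/(-751502 + 26) = 1/(-751476) = -1/751476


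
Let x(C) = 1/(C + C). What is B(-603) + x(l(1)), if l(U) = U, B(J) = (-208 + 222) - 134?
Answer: -239/2 ≈ -119.50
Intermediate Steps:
B(J) = -120 (B(J) = 14 - 134 = -120)
x(C) = 1/(2*C)
B(-603) + x(l(1)) = -120 + (½)/1 = -120 + (½)*1 = -120 + ½ = -239/2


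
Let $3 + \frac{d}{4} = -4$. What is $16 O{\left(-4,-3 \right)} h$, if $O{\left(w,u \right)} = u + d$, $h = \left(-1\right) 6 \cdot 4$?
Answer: $11904$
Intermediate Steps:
$d = -28$ ($d = -12 + 4 \left(-4\right) = -12 - 16 = -28$)
$h = -24$ ($h = \left(-6\right) 4 = -24$)
$O{\left(w,u \right)} = -28 + u$ ($O{\left(w,u \right)} = u - 28 = -28 + u$)
$16 O{\left(-4,-3 \right)} h = 16 \left(-28 - 3\right) \left(-24\right) = 16 \left(-31\right) \left(-24\right) = \left(-496\right) \left(-24\right) = 11904$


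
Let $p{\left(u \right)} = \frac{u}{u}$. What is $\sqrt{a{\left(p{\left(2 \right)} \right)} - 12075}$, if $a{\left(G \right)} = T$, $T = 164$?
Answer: $i \sqrt{11911} \approx 109.14 i$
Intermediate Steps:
$p{\left(u \right)} = 1$
$a{\left(G \right)} = 164$
$\sqrt{a{\left(p{\left(2 \right)} \right)} - 12075} = \sqrt{164 - 12075} = \sqrt{-11911} = i \sqrt{11911}$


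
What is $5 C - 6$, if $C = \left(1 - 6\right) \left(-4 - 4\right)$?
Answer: $194$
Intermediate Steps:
$C = 40$ ($C = \left(-5\right) \left(-8\right) = 40$)
$5 C - 6 = 5 \cdot 40 - 6 = 200 - 6 = 194$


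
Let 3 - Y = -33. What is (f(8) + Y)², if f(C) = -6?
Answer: 900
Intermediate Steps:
Y = 36 (Y = 3 - 1*(-33) = 3 + 33 = 36)
(f(8) + Y)² = (-6 + 36)² = 30² = 900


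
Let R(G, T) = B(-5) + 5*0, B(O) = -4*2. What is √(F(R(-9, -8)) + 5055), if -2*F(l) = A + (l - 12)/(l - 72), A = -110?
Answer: √81758/4 ≈ 71.483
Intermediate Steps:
B(O) = -8
R(G, T) = -8 (R(G, T) = -8 + 5*0 = -8 + 0 = -8)
F(l) = 55 - (-12 + l)/(2*(-72 + l)) (F(l) = -(-110 + (l - 12)/(l - 72))/2 = -(-110 + (-12 + l)/(-72 + l))/2 = 55 - (-12 + l)/(2*(-72 + l)))
√(F(R(-9, -8)) + 5055) = √((-7908 + 109*(-8))/(2*(-72 - 8)) + 5055) = √((½)*(-7908 - 872)/(-80) + 5055) = √((½)*(-1/80)*(-8780) + 5055) = √(439/8 + 5055) = √(40879/8) = √81758/4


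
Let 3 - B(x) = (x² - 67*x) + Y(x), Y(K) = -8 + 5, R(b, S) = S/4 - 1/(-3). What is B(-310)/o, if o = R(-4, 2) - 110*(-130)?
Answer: -701184/85805 ≈ -8.1718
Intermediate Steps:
R(b, S) = ⅓ + S/4 (R(b, S) = S*(¼) - 1*(-⅓) = S/4 + ⅓ = ⅓ + S/4)
Y(K) = -3
o = 85805/6 (o = (⅓ + (¼)*2) - 110*(-130) = (⅓ + ½) + 14300 = ⅚ + 14300 = 85805/6 ≈ 14301.)
B(x) = 6 - x² + 67*x (B(x) = 3 - ((x² - 67*x) - 3) = 3 - (-3 + x² - 67*x) = 3 + (3 - x² + 67*x) = 6 - x² + 67*x)
B(-310)/o = (6 - 1*(-310)² + 67*(-310))/(85805/6) = (6 - 1*96100 - 20770)*(6/85805) = (6 - 96100 - 20770)*(6/85805) = -116864*6/85805 = -701184/85805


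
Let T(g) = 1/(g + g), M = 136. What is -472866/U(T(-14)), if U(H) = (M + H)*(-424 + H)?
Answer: 123575648/15066837 ≈ 8.2018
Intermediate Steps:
T(g) = 1/(2*g)
U(H) = (-424 + H)*(136 + H) (U(H) = (136 + H)*(-424 + H) = (-424 + H)*(136 + H))
-472866/U(T(-14)) = -472866/(-57664 + ((½)/(-14))² - 144/(-14)) = -472866/(-57664 + ((½)*(-1/14))² - 144*(-1)/14) = -472866/(-57664 + (-1/28)² - 288*(-1/28)) = -472866/(-57664 + 1/784 + 72/7) = -472866/(-45200511/784) = -472866*(-784/45200511) = 123575648/15066837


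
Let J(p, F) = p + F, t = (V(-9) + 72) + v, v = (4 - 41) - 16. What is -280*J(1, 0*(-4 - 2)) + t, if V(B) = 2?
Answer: -259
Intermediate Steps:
v = -53 (v = -37 - 16 = -53)
t = 21 (t = (2 + 72) - 53 = 74 - 53 = 21)
J(p, F) = F + p
-280*J(1, 0*(-4 - 2)) + t = -280*(0*(-4 - 2) + 1) + 21 = -280*(0*(-6) + 1) + 21 = -280*(0 + 1) + 21 = -280*1 + 21 = -280 + 21 = -259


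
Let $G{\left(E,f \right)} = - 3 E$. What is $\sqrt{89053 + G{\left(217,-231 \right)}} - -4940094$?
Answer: $4940094 + \sqrt{88402} \approx 4.9404 \cdot 10^{6}$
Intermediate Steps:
$\sqrt{89053 + G{\left(217,-231 \right)}} - -4940094 = \sqrt{89053 - 651} - -4940094 = \sqrt{89053 - 651} + 4940094 = \sqrt{88402} + 4940094 = 4940094 + \sqrt{88402}$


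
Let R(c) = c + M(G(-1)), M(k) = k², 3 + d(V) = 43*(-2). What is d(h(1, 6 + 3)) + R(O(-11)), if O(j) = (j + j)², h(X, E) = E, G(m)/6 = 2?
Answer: 539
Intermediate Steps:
G(m) = 12 (G(m) = 6*2 = 12)
O(j) = 4*j² (O(j) = (2*j)² = 4*j²)
d(V) = -89 (d(V) = -3 + 43*(-2) = -3 - 86 = -89)
R(c) = 144 + c (R(c) = c + 12² = c + 144 = 144 + c)
d(h(1, 6 + 3)) + R(O(-11)) = -89 + (144 + 4*(-11)²) = -89 + (144 + 4*121) = -89 + (144 + 484) = -89 + 628 = 539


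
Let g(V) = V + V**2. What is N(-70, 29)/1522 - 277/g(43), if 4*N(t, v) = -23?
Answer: -432473/2879624 ≈ -0.15018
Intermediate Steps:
N(t, v) = -23/4 (N(t, v) = (1/4)*(-23) = -23/4)
N(-70, 29)/1522 - 277/g(43) = -23/4/1522 - 277*1/(43*(1 + 43)) = -23/4*1/1522 - 277/(43*44) = -23/6088 - 277/1892 = -432473/2879624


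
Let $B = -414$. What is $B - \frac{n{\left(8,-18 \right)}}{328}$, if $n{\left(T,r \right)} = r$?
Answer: $- \frac{67887}{164} \approx -413.95$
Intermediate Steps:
$B - \frac{n{\left(8,-18 \right)}}{328} = -414 - - \frac{18}{328} = -414 - \left(-18\right) \frac{1}{328} = -414 - - \frac{9}{164} = -414 + \frac{9}{164} = - \frac{67887}{164}$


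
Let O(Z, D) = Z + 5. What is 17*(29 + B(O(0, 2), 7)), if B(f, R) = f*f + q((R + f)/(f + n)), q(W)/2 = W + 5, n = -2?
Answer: 1224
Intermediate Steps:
O(Z, D) = 5 + Z
q(W) = 10 + 2*W (q(W) = 2*(W + 5) = 2*(5 + W) = 10 + 2*W)
B(f, R) = 10 + f² + 2*(R + f)/(-2 + f) (B(f, R) = f*f + (10 + 2*((R + f)/(f - 2))) = f² + (10 + 2*((R + f)/(-2 + f))) = f² + (10 + 2*(R + f)/(-2 + f)) = 10 + f² + 2*(R + f)/(-2 + f))
17*(29 + B(O(0, 2), 7)) = 17*(29 + (2*7 + 2*(5 + 0) + (-2 + (5 + 0))*(10 + (5 + 0)²))/(-2 + (5 + 0))) = 17*(29 + (14 + 2*5 + (-2 + 5)*(10 + 5²))/(-2 + 5)) = 17*(29 + (14 + 10 + 3*(10 + 25))/3) = 17*(29 + (14 + 10 + 3*35)/3) = 17*(29 + (14 + 10 + 105)/3) = 17*(29 + (⅓)*129) = 17*(29 + 43) = 17*72 = 1224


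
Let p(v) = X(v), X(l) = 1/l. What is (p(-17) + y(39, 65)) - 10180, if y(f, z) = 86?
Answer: -171599/17 ≈ -10094.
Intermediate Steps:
p(v) = 1/v
(p(-17) + y(39, 65)) - 10180 = (1/(-17) + 86) - 10180 = (-1/17 + 86) - 10180 = 1461/17 - 10180 = -171599/17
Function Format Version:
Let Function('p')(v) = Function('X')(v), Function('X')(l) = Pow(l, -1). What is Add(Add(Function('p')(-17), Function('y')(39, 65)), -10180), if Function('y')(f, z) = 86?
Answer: Rational(-171599, 17) ≈ -10094.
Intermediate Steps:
Function('p')(v) = Pow(v, -1)
Add(Add(Function('p')(-17), Function('y')(39, 65)), -10180) = Add(Add(Pow(-17, -1), 86), -10180) = Add(Add(Rational(-1, 17), 86), -10180) = Add(Rational(1461, 17), -10180) = Rational(-171599, 17)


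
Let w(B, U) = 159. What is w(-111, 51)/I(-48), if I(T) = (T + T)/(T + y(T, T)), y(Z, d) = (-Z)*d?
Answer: 7791/2 ≈ 3895.5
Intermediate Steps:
y(Z, d) = -Z*d
I(T) = 2*T/(T - T**2) (I(T) = (T + T)/(T - T*T) = (2*T)/(T - T**2) = 2*T/(T - T**2))
w(-111, 51)/I(-48) = 159/((2/(1 - 1*(-48)))) = 159/((2/(1 + 48))) = 159/((2/49)) = 159/((2*(1/49))) = 159/(2/49) = 159*(49/2) = 7791/2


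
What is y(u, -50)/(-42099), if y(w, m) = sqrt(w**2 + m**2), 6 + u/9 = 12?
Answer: -2*sqrt(1354)/42099 ≈ -0.0017481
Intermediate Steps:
u = 54 (u = -54 + 9*12 = -54 + 108 = 54)
y(w, m) = sqrt(m**2 + w**2)
y(u, -50)/(-42099) = sqrt((-50)**2 + 54**2)/(-42099) = sqrt(2500 + 2916)*(-1/42099) = sqrt(5416)*(-1/42099) = (2*sqrt(1354))*(-1/42099) = -2*sqrt(1354)/42099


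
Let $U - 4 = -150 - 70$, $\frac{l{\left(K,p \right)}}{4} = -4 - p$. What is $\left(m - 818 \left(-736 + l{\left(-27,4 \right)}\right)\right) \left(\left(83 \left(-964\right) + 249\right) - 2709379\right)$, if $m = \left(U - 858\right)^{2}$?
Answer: $-4969414301400$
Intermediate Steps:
$l{\left(K,p \right)} = -16 - 4 p$ ($l{\left(K,p \right)} = 4 \left(-4 - p\right) = -16 - 4 p$)
$U = -216$ ($U = 4 - 220 = -216$)
$m = 1153476$ ($m = \left(-216 - 858\right)^{2} = \left(-1074\right)^{2} = 1153476$)
$\left(m - 818 \left(-736 + l{\left(-27,4 \right)}\right)\right) \left(\left(83 \left(-964\right) + 249\right) - 2709379\right) = \left(1153476 - 818 \left(-736 - 32\right)\right) \left(\left(83 \left(-964\right) + 249\right) - 2709379\right) = \left(1153476 - 818 \left(-736 - 32\right)\right) \left(\left(-80012 + 249\right) - 2709379\right) = \left(1153476 - 818 \left(-736 - 32\right)\right) \left(-79763 - 2709379\right) = \left(1153476 - -628224\right) \left(-2789142\right) = \left(1153476 + 628224\right) \left(-2789142\right) = 1781700 \left(-2789142\right) = -4969414301400$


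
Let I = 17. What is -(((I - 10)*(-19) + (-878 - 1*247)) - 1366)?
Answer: 2624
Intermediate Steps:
-(((I - 10)*(-19) + (-878 - 1*247)) - 1366) = -(((17 - 10)*(-19) + (-878 - 1*247)) - 1366) = -((7*(-19) + (-878 - 247)) - 1366) = -((-133 - 1125) - 1366) = -(-1258 - 1366) = -1*(-2624) = 2624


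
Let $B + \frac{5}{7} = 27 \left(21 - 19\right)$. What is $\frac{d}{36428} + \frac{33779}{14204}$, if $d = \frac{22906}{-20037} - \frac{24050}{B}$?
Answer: $\frac{2287121995351465}{966779716662228} \approx 2.3657$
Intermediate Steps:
$B = \frac{373}{7}$ ($B = - \frac{5}{7} + 27 \left(21 - 19\right) = - \frac{5}{7} + 27 \cdot 2 = - \frac{5}{7} + 54 = \frac{373}{7} \approx 53.286$)
$d = - \frac{3381772888}{7473801}$ ($d = \frac{22906}{-20037} - \frac{24050}{\frac{373}{7}} = 22906 \left(- \frac{1}{20037}\right) - \frac{168350}{373} = - \frac{22906}{20037} - \frac{168350}{373} = - \frac{3381772888}{7473801} \approx -452.48$)
$\frac{d}{36428} + \frac{33779}{14204} = - \frac{3381772888}{7473801 \cdot 36428} + \frac{33779}{14204} = \left(- \frac{3381772888}{7473801}\right) \frac{1}{36428} + 33779 \cdot \frac{1}{14204} = - \frac{845443222}{68063905707} + \frac{33779}{14204} = \frac{2287121995351465}{966779716662228}$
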